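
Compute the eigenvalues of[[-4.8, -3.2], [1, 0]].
Eigenvalues solve det(λI - A) = 0.
Characteristic polynomial: λ^2 + 4.8*λ + 3.2 = 0.
Factor: (λ + 4)(λ + 0.8) = 0.
Roots: -0.8, -4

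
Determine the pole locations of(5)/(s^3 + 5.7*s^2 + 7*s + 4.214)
Set denominator = 0: s^3 + 5.7*s^2 + 7*s + 4.214 = (s + 4.3)(s^2 + 1.4*s + 0.98) = 0 → Poles: -0.7 + 0.7j, -0.7 - 0.7j, -4.3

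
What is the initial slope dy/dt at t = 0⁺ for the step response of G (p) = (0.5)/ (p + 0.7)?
IVT: y'(0⁺) = lim_{p→∞} p²·Y(p) = lim_{p→∞} p·G(p).
deg(num) = 0, deg(den) = 1, relative degree = 1, so p·G(p) → (leading num)/(leading den) = 0.5/1 = 0.5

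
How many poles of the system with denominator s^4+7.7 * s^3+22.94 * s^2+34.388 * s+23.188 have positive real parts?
s^4 + 7.7*s^3 + 22.94*s^2 + 34.388*s + 23.188 = (s + 2.2)(s + 3.1)(s^2 + 2.4*s + 3.4). Poles: -1.2 + 1.4j, -1.2 - 1.4j, -2.2, -3.1. RHP poles (Re>0): 0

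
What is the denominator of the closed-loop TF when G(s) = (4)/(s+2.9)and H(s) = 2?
Characteristic poly = G_den * H_den + G_num * H_num = (s + 2.9) + (8) = s + 10.9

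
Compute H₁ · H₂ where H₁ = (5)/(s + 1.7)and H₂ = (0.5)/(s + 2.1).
Series: H = H₁ · H₂ = (n₁·n₂)/(d₁·d₂).
Num: n₁·n₂ = 2.5. Den: d₁·d₂ = s^2 + 3.8*s + 3.57.
H(s) = (2.5)/(s^2 + 3.8*s + 3.57)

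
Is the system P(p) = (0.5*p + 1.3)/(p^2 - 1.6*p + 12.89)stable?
Denominator: p^2 - 1.6*p + 12.89. Poles: 0.8 + 3.5j, 0.8 - 3.5j. All Re(p)<0: No (unstable)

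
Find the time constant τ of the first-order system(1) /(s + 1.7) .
First-order system: τ = -1/pole. Pole = -1.7. τ = -1/(-1.7) = 0.5882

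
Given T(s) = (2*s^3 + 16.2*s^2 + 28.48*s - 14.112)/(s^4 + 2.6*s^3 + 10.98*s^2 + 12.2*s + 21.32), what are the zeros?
Set numerator = 0: 2*s^3 + 16.2*s^2 + 28.48*s - 14.112 = 2*(s - 0.4)(s + 4.9)(s + 3.6) = 0 → Zeros: -3.6, -4.9, 0.4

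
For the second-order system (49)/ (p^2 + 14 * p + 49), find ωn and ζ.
Standard form: ωn²/(p²+2ζωn·p+ωn²).
const=49=ωn² → ωn=7, p coeff=14=2ζωn → ζ=1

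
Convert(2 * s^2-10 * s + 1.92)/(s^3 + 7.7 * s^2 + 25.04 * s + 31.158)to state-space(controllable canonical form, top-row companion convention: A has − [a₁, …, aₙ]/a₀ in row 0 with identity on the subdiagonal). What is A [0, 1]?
Reachable canonical form for den = s^3 + 7.7*s^2 + 25.04*s + 31.158: top row of A = -[a₁,a₂,...,aₙ]/a₀, ones on the subdiagonal, zeros elsewhere.
A = [[-7.7, -25.04, -31.158], [1, 0, 0], [0, 1, 0]].
A[0,1] = -25.04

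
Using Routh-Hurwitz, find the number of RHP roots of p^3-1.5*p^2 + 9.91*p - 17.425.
Routh array:
p^3: [1, 9.91]; p^2: [-1.5, -17.425]; p^1: [-1.70667]; p^0: [-17.425]
First column: [1, -1.5, -1.70667, -17.425]. Sign changes = RHP roots = 1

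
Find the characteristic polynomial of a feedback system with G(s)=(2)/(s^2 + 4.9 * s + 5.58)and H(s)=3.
Characteristic poly = G_den * H_den + G_num * H_num = (s^2 + 4.9*s + 5.58) + (6) = s^2 + 4.9*s + 11.58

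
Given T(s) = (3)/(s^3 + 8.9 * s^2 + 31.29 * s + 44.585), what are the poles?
Set denominator = 0: s^3 + 8.9*s^2 + 31.29*s + 44.585 = (s + 3.7)(s^2 + 5.2*s + 12.05) = 0 → Poles: -2.6 + 2.3j, -2.6 - 2.3j, -3.7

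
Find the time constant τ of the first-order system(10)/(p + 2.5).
First-order system: τ = -1/pole. Pole = -2.5. τ = -1/(-2.5) = 0.4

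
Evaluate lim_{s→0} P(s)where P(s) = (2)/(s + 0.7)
DC gain = P(0) = num(0)/den(0) = 2/0.7 = 2.857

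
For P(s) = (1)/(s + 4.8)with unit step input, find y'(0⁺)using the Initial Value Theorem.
IVT: y'(0⁺) = lim_{s→∞} s²·Y(s) = lim_{s→∞} s·P(s).
deg(num) = 0, deg(den) = 1, relative degree = 1, so s·P(s) → (leading num)/(leading den) = 1/1 = 1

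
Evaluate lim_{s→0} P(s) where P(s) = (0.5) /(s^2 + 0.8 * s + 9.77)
DC gain = P(0) = num(0)/den(0) = 0.5/9.77 = 0.05118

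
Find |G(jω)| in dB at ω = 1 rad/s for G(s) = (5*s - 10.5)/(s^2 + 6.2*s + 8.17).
Substitute s = j*1: G(j1) = -0.492883 + 1.12355j.
|G(j1)| = sqrt(Re² + Im²) = 1.227.
20*log₁₀(1.227) = 1.78 dB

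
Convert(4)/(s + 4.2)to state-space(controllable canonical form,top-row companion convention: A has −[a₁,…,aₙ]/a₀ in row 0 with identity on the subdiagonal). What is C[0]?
Reachable canonical form: C = numerator coefficients (right-aligned, zero-padded to length n).
num = 4, C = [[4]].
C[0] = 4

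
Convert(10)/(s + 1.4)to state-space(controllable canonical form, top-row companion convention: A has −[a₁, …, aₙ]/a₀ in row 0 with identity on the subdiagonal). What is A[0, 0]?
Reachable canonical form for den = s + 1.4: top row of A = -[a₁,a₂,...,aₙ]/a₀, ones on the subdiagonal, zeros elsewhere.
A = [[-1.4]].
A[0,0] = -1.4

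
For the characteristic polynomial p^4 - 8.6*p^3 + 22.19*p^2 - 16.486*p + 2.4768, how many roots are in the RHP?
p^4 - 8.6*p^3 + 22.19*p^2 - 16.486*p + 2.4768 = (p - 3.2)(p - 4.3)(p - 0.2)(p - 0.9). Poles: 0.2, 0.9, 3.2, 4.3. RHP poles (Re>0): 4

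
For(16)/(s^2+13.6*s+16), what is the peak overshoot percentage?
Standard form: ωn²/(s²+2ζωn·s+ωn²) → ωn = 4, ζ = 1.7.
ζ ≥ 1, so the response is non-oscillatory: peak overshoot = 0%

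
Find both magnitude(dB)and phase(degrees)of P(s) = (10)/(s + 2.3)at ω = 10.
Substitute s = j*10: P(j10) = 0.218444 - 0.949758j.
|P| = 20*log₁₀(sqrt(Re²+Im²)) = -0.22 dB.
∠P = atan2(Im, Re) = -77.05°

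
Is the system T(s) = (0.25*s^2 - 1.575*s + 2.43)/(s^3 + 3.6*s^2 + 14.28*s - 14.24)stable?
Denominator: s^3 + 3.6*s^2 + 14.28*s - 14.24 = (s - 0.8)(s^2 + 4.4*s + 17.8). Poles: -2.2 + 3.6j, -2.2 - 3.6j, 0.8. All Re(p)<0: No (unstable)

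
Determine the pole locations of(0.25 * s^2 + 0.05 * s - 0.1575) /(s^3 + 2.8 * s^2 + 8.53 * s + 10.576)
Set denominator = 0: s^3 + 2.8*s^2 + 8.53*s + 10.576 = (s + 1.6)(s^2 + 1.2*s + 6.61) = 0 → Poles: -0.6 + 2.5j, -0.6 - 2.5j, -1.6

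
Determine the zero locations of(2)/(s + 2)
Numerator is a nonzero constant (2) → Zeros: none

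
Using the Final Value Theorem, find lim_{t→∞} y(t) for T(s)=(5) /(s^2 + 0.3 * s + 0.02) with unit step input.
FVT: lim_{t→∞} y(t) = lim_{s→0} s*Y(s) where Y(s) = T(s)/s.
= lim_{s→0} T(s) = T(0) = num(0)/den(0) = 5/0.02 = 250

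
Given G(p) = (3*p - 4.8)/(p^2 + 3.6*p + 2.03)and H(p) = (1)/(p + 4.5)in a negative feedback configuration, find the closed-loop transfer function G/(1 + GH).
Closed-loop T = G/(1+GH).
Numerator: G_num * H_den = 3*p^2 + 8.7*p - 21.6.
Denominator: G_den * H_den + G_num * H_num = (p^3 + 8.1*p^2 + 18.23*p + 9.135) + (3*p - 4.8) = p^3 + 8.1*p^2 + 21.23*p + 4.335.
T(p) = (3*p^2 + 8.7*p - 21.6)/(p^3 + 8.1*p^2 + 21.23*p + 4.335)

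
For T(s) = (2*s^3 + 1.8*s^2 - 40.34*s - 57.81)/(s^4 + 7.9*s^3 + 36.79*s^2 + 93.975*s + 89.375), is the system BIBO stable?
Denominator: s^4 + 7.9*s^3 + 36.79*s^2 + 93.975*s + 89.375 = (s + 2.2)(s + 2.5)(s^2 + 3.2*s + 16.25). Poles: -1.6 + 3.7j, -1.6 - 3.7j, -2.2, -2.5. All Re(p)<0: Yes (stable)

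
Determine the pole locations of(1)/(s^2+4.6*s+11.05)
Set denominator = 0: s^2 + 4.6*s + 11.05 = 0 → Poles: -2.3 + 2.4j, -2.3 - 2.4j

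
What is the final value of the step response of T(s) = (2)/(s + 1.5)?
FVT: lim_{t→∞} y(t) = lim_{s→0} s*Y(s) where Y(s) = T(s)/s.
= lim_{s→0} T(s) = T(0) = num(0)/den(0) = 2/1.5 = 1.333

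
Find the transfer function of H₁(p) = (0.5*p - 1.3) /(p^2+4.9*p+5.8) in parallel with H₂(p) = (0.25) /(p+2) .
Parallel: H = H₁ + H₂ = (n₁·d₂ + n₂·d₁)/(d₁·d₂).
n₁·d₂ = 0.5*p^2 - 0.3*p - 2.6. n₂·d₁ = 0.25*p^2 + 1.225*p + 1.45. Sum = 0.75*p^2 + 0.925*p - 1.15. d₁·d₂ = p^3 + 6.9*p^2 + 15.6*p + 11.6.
H(p) = (0.75*p^2 + 0.925*p - 1.15)/(p^3 + 6.9*p^2 + 15.6*p + 11.6)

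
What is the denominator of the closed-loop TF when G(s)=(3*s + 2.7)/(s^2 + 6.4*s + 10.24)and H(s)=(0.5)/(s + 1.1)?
Characteristic poly = G_den * H_den + G_num * H_num = (s^3 + 7.5*s^2 + 17.28*s + 11.264) + (1.5*s + 1.35) = s^3 + 7.5*s^2 + 18.78*s + 12.614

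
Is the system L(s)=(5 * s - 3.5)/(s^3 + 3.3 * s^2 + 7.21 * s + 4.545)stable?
Denominator: s^3 + 3.3*s^2 + 7.21*s + 4.545 = (s + 0.9)(s^2 + 2.4*s + 5.05). Poles: -0.9, -1.2 + 1.9j, -1.2 - 1.9j. All Re(p)<0: Yes (stable)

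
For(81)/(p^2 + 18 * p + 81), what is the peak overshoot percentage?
Standard form: ωn²/(p²+2ζωn·p+ωn²) → ωn = 9, ζ = 1.
ζ ≥ 1, so the response is non-oscillatory: peak overshoot = 0%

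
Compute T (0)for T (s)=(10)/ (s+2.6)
DC gain = T(0) = num(0)/den(0) = 10/2.6 = 3.846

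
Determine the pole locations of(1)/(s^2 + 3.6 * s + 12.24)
Set denominator = 0: s^2 + 3.6*s + 12.24 = 0 → Poles: -1.8 + 3j, -1.8 - 3j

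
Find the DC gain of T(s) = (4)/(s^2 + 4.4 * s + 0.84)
DC gain = T(0) = num(0)/den(0) = 4/0.84 = 4.762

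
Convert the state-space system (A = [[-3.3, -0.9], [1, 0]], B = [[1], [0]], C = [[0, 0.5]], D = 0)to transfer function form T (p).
T(p) = C(pI - A)⁻¹B + D.
Characteristic polynomial det(pI - A) = p^2 + 3.3*p + 0.9.
Numerator from C·adj(pI-A)·B + D·det(pI-A) = 0.5.
T(p) = (0.5)/(p^2 + 3.3*p + 0.9)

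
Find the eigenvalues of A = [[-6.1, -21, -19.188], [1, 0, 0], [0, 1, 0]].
Eigenvalues solve det(λI - A) = 0.
Characteristic polynomial: λ^3 + 6.1*λ^2 + 21*λ + 19.188 = 0.
Factor: (λ + 1.3)(λ^2 + 4.8*λ + 14.76) = 0.
Roots: -1.3, -2.4 + 3j, -2.4 - 3j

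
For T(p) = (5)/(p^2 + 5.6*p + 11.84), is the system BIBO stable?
Denominator: p^2 + 5.6*p + 11.84. Poles: -2.8 + 2j, -2.8 - 2j. All Re(p)<0: Yes (stable)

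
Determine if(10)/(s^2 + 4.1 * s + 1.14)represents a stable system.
Denominator: s^2 + 4.1*s + 1.14 = (s + 0.3)(s + 3.8). Poles: -0.3, -3.8. All Re(p)<0: Yes (stable)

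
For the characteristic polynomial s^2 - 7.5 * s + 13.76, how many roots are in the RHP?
s^2 - 7.5*s + 13.76 = (s - 4.3)(s - 3.2). Poles: 3.2, 4.3. RHP poles (Re>0): 2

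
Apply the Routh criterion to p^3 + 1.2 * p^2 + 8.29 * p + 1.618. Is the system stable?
Routh array:
p^3: [1, 8.29]; p^2: [1.2, 1.618]; p^1: [6.94167]; p^0: [1.618]
First column: [1, 1.2, 6.94167, 1.618]. Sign changes = 0.
Yes, stable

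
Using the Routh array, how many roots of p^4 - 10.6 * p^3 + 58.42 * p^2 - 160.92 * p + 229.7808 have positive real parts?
Routh array:
p^4: [1, 58.42, 229.7808]; p^3: [-10.6, -160.92]; p^2: [43.2389, 229.7808]; p^1: [-104.589]; p^0: [229.7808]
First column: [1, -10.6, 43.2389, -104.589, 229.7808]. Sign changes = RHP roots = 4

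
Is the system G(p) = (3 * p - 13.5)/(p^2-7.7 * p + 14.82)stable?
Denominator: p^2 - 7.7*p + 14.82 = (p - 3.9)(p - 3.8). Poles: 3.8, 3.9. All Re(p)<0: No (unstable)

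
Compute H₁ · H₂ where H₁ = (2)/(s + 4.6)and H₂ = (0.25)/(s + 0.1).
Series: H = H₁ · H₂ = (n₁·n₂)/(d₁·d₂).
Num: n₁·n₂ = 0.5. Den: d₁·d₂ = s^2 + 4.7*s + 0.46.
H(s) = (0.5)/(s^2 + 4.7*s + 0.46)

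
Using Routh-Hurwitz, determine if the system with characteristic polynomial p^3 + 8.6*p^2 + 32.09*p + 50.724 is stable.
Routh array:
p^3: [1, 32.09]; p^2: [8.6, 50.724]; p^1: [26.1919]; p^0: [50.724]
First column: [1, 8.6, 26.1919, 50.724]. Sign changes = 0.
Yes, stable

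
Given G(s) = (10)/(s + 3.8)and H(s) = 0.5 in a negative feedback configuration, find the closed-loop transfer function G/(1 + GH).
Closed-loop T = G/(1+GH).
Numerator: G_num * H_den = 10.
Denominator: G_den * H_den + G_num * H_num = (s + 3.8) + (5) = s + 8.8.
T(s) = (10)/(s + 8.8)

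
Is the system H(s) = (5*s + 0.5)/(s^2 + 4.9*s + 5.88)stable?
Denominator: s^2 + 4.9*s + 5.88 = (s + 2.8)(s + 2.1). Poles: -2.1, -2.8. All Re(p)<0: Yes (stable)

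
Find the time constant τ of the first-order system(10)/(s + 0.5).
First-order system: τ = -1/pole. Pole = -0.5. τ = -1/(-0.5) = 2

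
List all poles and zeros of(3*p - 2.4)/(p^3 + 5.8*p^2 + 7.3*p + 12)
Set denominator = 0: p^3 + 5.8*p^2 + 7.3*p + 12 = (p + 4.8)(p^2 + p + 2.5) = 0 → Poles: -0.5 + 1.5j, -0.5 - 1.5j, -4.8
Set numerator = 0: 3*p - 2.4 = 0 → Zeros: 0.8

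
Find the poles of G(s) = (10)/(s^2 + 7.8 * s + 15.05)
Set denominator = 0: s^2 + 7.8*s + 15.05 = (s + 4.3)(s + 3.5) = 0 → Poles: -3.5, -4.3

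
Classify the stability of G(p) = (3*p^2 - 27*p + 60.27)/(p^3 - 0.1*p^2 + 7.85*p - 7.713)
Denominator: p^3 - 0.1*p^2 + 7.85*p - 7.713 = (p - 0.9)(p^2 + 0.8*p + 8.57). Poles: -0.4 + 2.9j, -0.4 - 2.9j, 0.9. Unstable (1 pole(s) in RHP)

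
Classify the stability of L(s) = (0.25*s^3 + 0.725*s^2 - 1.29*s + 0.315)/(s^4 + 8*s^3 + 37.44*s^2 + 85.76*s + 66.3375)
Denominator: s^4 + 8*s^3 + 37.44*s^2 + 85.76*s + 66.3375 = (s + 1.5)(s + 2.5)(s^2 + 4*s + 17.69). Poles: -1.5, -2 + 3.7j, -2 - 3.7j, -2.5. Stable (all poles in LHP)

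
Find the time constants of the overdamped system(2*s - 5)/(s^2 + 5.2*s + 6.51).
Overdamped: real poles at -2.1, -3.1. τ = -1/pole → τ₁ = 0.4762, τ₂ = 0.3226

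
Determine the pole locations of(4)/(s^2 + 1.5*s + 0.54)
Set denominator = 0: s^2 + 1.5*s + 0.54 = (s + 0.6)(s + 0.9) = 0 → Poles: -0.6, -0.9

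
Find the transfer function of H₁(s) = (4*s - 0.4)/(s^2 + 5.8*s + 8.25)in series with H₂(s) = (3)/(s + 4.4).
Series: H = H₁ · H₂ = (n₁·n₂)/(d₁·d₂).
Num: n₁·n₂ = 12*s - 1.2. Den: d₁·d₂ = s^3 + 10.2*s^2 + 33.77*s + 36.3.
H(s) = (12*s - 1.2)/(s^3 + 10.2*s^2 + 33.77*s + 36.3)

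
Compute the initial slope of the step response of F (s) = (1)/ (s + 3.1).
IVT: y'(0⁺) = lim_{s→∞} s²·Y(s) = lim_{s→∞} s·F(s).
deg(num) = 0, deg(den) = 1, relative degree = 1, so s·F(s) → (leading num)/(leading den) = 1/1 = 1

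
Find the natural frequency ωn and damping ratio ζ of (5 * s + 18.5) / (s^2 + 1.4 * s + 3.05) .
Underdamped: complex pole -0.7 + 1.6j. ωn = |pole| = 1.746, ζ = -Re(pole)/ωn = 0.4008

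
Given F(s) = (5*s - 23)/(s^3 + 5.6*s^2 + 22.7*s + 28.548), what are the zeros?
Set numerator = 0: 5*s - 23 = 0 → Zeros: 4.6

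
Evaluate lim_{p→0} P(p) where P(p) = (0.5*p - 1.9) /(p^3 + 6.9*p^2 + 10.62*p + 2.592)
DC gain = P(0) = num(0)/den(0) = -1.9/2.592 = -0.733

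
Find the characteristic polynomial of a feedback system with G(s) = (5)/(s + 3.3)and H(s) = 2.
Characteristic poly = G_den * H_den + G_num * H_num = (s + 3.3) + (10) = s + 13.3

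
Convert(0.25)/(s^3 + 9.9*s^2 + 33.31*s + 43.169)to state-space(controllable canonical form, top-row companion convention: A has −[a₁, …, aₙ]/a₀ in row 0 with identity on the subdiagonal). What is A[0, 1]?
Reachable canonical form for den = s^3 + 9.9*s^2 + 33.31*s + 43.169: top row of A = -[a₁,a₂,...,aₙ]/a₀, ones on the subdiagonal, zeros elsewhere.
A = [[-9.9, -33.31, -43.169], [1, 0, 0], [0, 1, 0]].
A[0,1] = -33.31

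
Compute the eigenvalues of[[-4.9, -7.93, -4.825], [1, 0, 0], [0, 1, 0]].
Eigenvalues solve det(λI - A) = 0.
Characteristic polynomial: λ^3 + 4.9*λ^2 + 7.93*λ + 4.825 = 0.
Factor: (λ + 2.5)(λ^2 + 2.4*λ + 1.93) = 0.
Roots: -1.2 + 0.7j, -1.2 - 0.7j, -2.5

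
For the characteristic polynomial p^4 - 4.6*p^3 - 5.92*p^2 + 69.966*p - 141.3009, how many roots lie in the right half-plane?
Factor: p^4 - 4.6*p^3 - 5.92*p^2 + 69.966*p - 141.3009 = (p - 3.9)(p + 3.9)(p^2 - 4.6*p + 9.29).
Roots: -3.9, 2.3 + 2j, 2.3 - 2j, 3.9.
RHP roots (Re>0): 3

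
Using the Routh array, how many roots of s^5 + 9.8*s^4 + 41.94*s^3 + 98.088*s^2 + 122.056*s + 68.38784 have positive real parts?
Routh array:
s^5: [1, 41.94, 122.056]; s^4: [9.8, 98.088, 68.38784]; s^3: [31.931, 115.078]; s^2: [62.7693, 68.38784]; s^1: [80.2885]; s^0: [68.38784]
First column: [1, 9.8, 31.931, 62.7693, 80.2885, 68.38784]. Sign changes = RHP roots = 0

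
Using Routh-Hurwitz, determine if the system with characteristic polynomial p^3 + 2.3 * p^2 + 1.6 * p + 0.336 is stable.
Routh array:
p^3: [1, 1.6]; p^2: [2.3, 0.336]; p^1: [1.45391]; p^0: [0.336]
First column: [1, 2.3, 1.45391, 0.336]. Sign changes = 0.
Yes, stable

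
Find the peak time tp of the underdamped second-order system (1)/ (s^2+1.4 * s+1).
Standard form: ωn²/(s²+2ζωn·s+ωn²) → ωn = 1, ζ = 0.7.
ωd = ωn·√(1-ζ²) = 1·√(1-0.7²) = 0.7141.
tp = π/ωd = π/0.7141 = 4.399 s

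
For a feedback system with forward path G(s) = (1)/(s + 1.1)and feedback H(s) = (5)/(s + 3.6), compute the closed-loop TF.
Closed-loop T = G/(1+GH).
Numerator: G_num * H_den = s + 3.6.
Denominator: G_den * H_den + G_num * H_num = (s^2 + 4.7*s + 3.96) + (5) = s^2 + 4.7*s + 8.96.
T(s) = (s + 3.6)/(s^2 + 4.7*s + 8.96)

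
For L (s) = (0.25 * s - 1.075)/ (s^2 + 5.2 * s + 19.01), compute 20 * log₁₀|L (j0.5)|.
Substitute s = j*0.5: L(j0.5) = -0.0553168 + 0.0143296j.
|L(j0.5)| = sqrt(Re² + Im²) = 0.05714.
20*log₁₀(0.05714) = -24.86 dB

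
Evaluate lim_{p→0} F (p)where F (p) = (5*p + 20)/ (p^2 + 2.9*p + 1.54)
DC gain = F(0) = num(0)/den(0) = 20/1.54 = 12.99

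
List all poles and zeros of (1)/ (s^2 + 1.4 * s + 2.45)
Set denominator = 0: s^2 + 1.4*s + 2.45 = 0 → Poles: -0.7 + 1.4j, -0.7 - 1.4j
Numerator is a nonzero constant (1) → Zeros: none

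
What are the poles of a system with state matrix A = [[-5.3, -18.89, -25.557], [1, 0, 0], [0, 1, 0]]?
Eigenvalues solve det(λI - A) = 0.
Characteristic polynomial: λ^3 + 5.3*λ^2 + 18.89*λ + 25.557 = 0.
Factor: (λ + 2.1)(λ^2 + 3.2*λ + 12.17) = 0.
Roots: -1.6 + 3.1j, -1.6 - 3.1j, -2.1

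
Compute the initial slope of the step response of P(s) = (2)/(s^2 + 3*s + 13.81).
IVT: y'(0⁺) = lim_{s→∞} s²·Y(s) = lim_{s→∞} s·P(s).
deg(num) = 0, deg(den) = 2, relative degree = 2 ≥ 2, so s·P(s) → 0. Initial slope = 0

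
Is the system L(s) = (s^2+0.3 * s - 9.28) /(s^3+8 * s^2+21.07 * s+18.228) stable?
Denominator: s^3 + 8*s^2 + 21.07*s + 18.228 = (s + 3.1)(s + 2.8)(s + 2.1). Poles: -2.1, -2.8, -3.1. All Re(p)<0: Yes (stable)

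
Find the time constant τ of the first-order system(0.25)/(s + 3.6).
First-order system: τ = -1/pole. Pole = -3.6. τ = -1/(-3.6) = 0.2778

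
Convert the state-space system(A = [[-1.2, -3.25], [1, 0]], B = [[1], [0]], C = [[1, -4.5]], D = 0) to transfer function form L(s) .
L(s) = C(sI - A)⁻¹B + D.
Characteristic polynomial det(sI - A) = s^2 + 1.2*s + 3.25.
Numerator from C·adj(sI-A)·B + D·det(sI-A) = s - 4.5.
L(s) = (s - 4.5)/(s^2 + 1.2*s + 3.25)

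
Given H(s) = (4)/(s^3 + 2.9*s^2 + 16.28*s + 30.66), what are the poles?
Set denominator = 0: s^3 + 2.9*s^2 + 16.28*s + 30.66 = (s + 2.1)(s^2 + 0.8*s + 14.6) = 0 → Poles: -0.4 + 3.8j, -0.4 - 3.8j, -2.1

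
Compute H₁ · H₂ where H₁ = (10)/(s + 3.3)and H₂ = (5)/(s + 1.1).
Series: H = H₁ · H₂ = (n₁·n₂)/(d₁·d₂).
Num: n₁·n₂ = 50. Den: d₁·d₂ = s^2 + 4.4*s + 3.63.
H(s) = (50)/(s^2 + 4.4*s + 3.63)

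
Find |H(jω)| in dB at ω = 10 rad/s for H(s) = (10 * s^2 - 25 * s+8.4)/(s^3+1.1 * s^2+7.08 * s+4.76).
Substitute s = j*10: H(j10) = 0.384975 - 1.02355j.
|H(j10)| = sqrt(Re² + Im²) = 1.094.
20*log₁₀(1.094) = 0.78 dB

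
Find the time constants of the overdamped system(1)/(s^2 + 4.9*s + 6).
Overdamped: real poles at -2.4, -2.5. τ = -1/pole → τ₁ = 0.4167, τ₂ = 0.4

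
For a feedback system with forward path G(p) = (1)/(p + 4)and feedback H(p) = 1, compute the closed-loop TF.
Closed-loop T = G/(1+GH).
Numerator: G_num * H_den = 1.
Denominator: G_den * H_den + G_num * H_num = (p + 4) + (1) = p + 5.
T(p) = (1)/(p + 5)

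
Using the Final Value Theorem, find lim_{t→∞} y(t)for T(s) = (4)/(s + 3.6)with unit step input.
FVT: lim_{t→∞} y(t) = lim_{s→0} s*Y(s) where Y(s) = T(s)/s.
= lim_{s→0} T(s) = T(0) = num(0)/den(0) = 4/3.6 = 1.111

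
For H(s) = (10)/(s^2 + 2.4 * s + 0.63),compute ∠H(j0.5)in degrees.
Substitute s = j*0.5: H(j0.5) = 2.39838 - 7.57384j.
∠H(j0.5) = atan2(Im, Re) = atan2(-7.57384, 2.39838) = -72.43°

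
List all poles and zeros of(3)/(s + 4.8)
Set denominator = 0: s + 4.8 = 0 → Poles: -4.8
Numerator is a nonzero constant (3) → Zeros: none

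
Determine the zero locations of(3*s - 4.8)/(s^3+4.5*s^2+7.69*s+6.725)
Set numerator = 0: 3*s - 4.8 = 0 → Zeros: 1.6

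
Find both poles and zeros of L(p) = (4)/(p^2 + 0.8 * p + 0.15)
Set denominator = 0: p^2 + 0.8*p + 0.15 = (p + 0.3)(p + 0.5) = 0 → Poles: -0.3, -0.5
Numerator is a nonzero constant (4) → Zeros: none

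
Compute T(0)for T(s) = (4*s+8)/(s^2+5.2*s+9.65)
DC gain = T(0) = num(0)/den(0) = 8/9.65 = 0.829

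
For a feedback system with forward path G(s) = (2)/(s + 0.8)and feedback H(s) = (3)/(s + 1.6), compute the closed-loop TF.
Closed-loop T = G/(1+GH).
Numerator: G_num * H_den = 2*s + 3.2.
Denominator: G_den * H_den + G_num * H_num = (s^2 + 2.4*s + 1.28) + (6) = s^2 + 2.4*s + 7.28.
T(s) = (2*s + 3.2)/(s^2 + 2.4*s + 7.28)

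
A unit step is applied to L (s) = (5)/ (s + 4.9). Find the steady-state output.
FVT: lim_{t→∞} y(t) = lim_{s→0} s*Y(s) where Y(s) = L(s)/s.
= lim_{s→0} L(s) = L(0) = num(0)/den(0) = 5/4.9 = 1.02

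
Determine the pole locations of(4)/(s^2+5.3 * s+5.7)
Set denominator = 0: s^2 + 5.3*s + 5.7 = (s + 3.8)(s + 1.5) = 0 → Poles: -1.5, -3.8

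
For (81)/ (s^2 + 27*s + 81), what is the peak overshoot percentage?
Standard form: ωn²/(s²+2ζωn·s+ωn²) → ωn = 9, ζ = 1.5.
ζ ≥ 1, so the response is non-oscillatory: peak overshoot = 0%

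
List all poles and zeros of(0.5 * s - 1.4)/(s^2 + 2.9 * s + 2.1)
Set denominator = 0: s^2 + 2.9*s + 2.1 = (s + 1.5)(s + 1.4) = 0 → Poles: -1.4, -1.5
Set numerator = 0: 0.5*s - 1.4 = 0 → Zeros: 2.8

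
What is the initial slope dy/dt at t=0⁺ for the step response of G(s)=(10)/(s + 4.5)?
IVT: y'(0⁺) = lim_{s→∞} s²·Y(s) = lim_{s→∞} s·G(s).
deg(num) = 0, deg(den) = 1, relative degree = 1, so s·G(s) → (leading num)/(leading den) = 10/1 = 10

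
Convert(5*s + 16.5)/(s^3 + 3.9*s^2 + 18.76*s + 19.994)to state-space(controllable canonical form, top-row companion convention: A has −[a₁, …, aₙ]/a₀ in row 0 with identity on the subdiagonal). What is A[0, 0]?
Reachable canonical form for den = s^3 + 3.9*s^2 + 18.76*s + 19.994: top row of A = -[a₁,a₂,...,aₙ]/a₀, ones on the subdiagonal, zeros elsewhere.
A = [[-3.9, -18.76, -19.994], [1, 0, 0], [0, 1, 0]].
A[0,0] = -3.9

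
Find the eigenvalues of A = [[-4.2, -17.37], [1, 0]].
Eigenvalues solve det(λI - A) = 0.
Characteristic polynomial: λ^2 + 4.2*λ + 17.37 = 0.
Roots: -2.1 + 3.6j, -2.1 - 3.6j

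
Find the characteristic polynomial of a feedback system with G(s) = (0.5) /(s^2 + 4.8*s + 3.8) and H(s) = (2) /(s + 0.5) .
Characteristic poly = G_den * H_den + G_num * H_num = (s^3 + 5.3*s^2 + 6.2*s + 1.9) + (1) = s^3 + 5.3*s^2 + 6.2*s + 2.9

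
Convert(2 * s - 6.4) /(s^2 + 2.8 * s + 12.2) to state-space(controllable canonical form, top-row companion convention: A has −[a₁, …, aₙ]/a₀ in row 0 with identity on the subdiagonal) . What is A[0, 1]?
Reachable canonical form for den = s^2 + 2.8*s + 12.2: top row of A = -[a₁,a₂,...,aₙ]/a₀, ones on the subdiagonal, zeros elsewhere.
A = [[-2.8, -12.2], [1, 0]].
A[0,1] = -12.2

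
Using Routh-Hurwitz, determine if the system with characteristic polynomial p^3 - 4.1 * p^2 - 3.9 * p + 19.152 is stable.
Routh array:
p^3: [1, -3.9]; p^2: [-4.1, 19.152]; p^1: [0.77122]; p^0: [19.152]
First column: [1, -4.1, 0.77122, 19.152]. Sign changes = 2.
No, unstable (2 RHP root(s))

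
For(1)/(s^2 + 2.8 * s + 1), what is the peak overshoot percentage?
Standard form: ωn²/(s²+2ζωn·s+ωn²) → ωn = 1, ζ = 1.4.
ζ ≥ 1, so the response is non-oscillatory: peak overshoot = 0%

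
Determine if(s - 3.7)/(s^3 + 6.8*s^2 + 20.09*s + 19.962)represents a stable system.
Denominator: s^3 + 6.8*s^2 + 20.09*s + 19.962 = (s + 1.8)(s^2 + 5*s + 11.09). Poles: -1.8, -2.5 + 2.2j, -2.5 - 2.2j. All Re(p)<0: Yes (stable)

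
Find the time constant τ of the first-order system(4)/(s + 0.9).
First-order system: τ = -1/pole. Pole = -0.9. τ = -1/(-0.9) = 1.111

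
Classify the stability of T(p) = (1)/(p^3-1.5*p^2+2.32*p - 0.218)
Denominator: p^3 - 1.5*p^2 + 2.32*p - 0.218 = (p - 0.1)(p^2 - 1.4*p + 2.18). Poles: 0.1, 0.7 + 1.3j, 0.7 - 1.3j. Unstable (3 pole(s) in RHP)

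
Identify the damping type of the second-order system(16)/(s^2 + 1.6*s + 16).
Standard form: ωn²/(s²+2ζωn·s+ωn²) gives ωn=4, ζ=0.2.
Underdamped (ζ = 0.2 < 1)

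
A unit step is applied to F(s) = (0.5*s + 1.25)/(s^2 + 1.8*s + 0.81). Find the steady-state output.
FVT: lim_{t→∞} y(t) = lim_{s→0} s*Y(s) where Y(s) = F(s)/s.
= lim_{s→0} F(s) = F(0) = num(0)/den(0) = 1.25/0.81 = 1.543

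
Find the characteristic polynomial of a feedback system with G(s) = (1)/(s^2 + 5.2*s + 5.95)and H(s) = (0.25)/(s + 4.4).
Characteristic poly = G_den * H_den + G_num * H_num = (s^3 + 9.6*s^2 + 28.83*s + 26.18) + (0.25) = s^3 + 9.6*s^2 + 28.83*s + 26.43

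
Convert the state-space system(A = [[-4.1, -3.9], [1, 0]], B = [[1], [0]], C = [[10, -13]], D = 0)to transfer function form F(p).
F(p) = C(pI - A)⁻¹B + D.
Characteristic polynomial det(pI - A) = p^2 + 4.1*p + 3.9.
Numerator from C·adj(pI-A)·B + D·det(pI-A) = 10*p - 13.
F(p) = (10*p - 13)/(p^2 + 4.1*p + 3.9)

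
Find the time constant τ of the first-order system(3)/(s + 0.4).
First-order system: τ = -1/pole. Pole = -0.4. τ = -1/(-0.4) = 2.5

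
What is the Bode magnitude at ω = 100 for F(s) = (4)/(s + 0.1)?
Substitute s = j*100: F(j100) = 4e-05 - 0.04j.
|F(j100)| = sqrt(Re² + Im²) = 0.04.
20*log₁₀(0.04) = -27.96 dB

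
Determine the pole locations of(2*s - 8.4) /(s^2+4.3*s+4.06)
Set denominator = 0: s^2 + 4.3*s + 4.06 = (s + 1.4)(s + 2.9) = 0 → Poles: -1.4, -2.9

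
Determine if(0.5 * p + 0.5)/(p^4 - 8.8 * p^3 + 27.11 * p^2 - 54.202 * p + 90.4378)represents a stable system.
Denominator: p^4 - 8.8*p^3 + 27.11*p^2 - 54.202*p + 90.4378 = (p - 4.1)(p - 4.1)(p^2 - 0.6*p + 5.38). Poles: 0.3 + 2.3j, 0.3 - 2.3j, 4.1, 4.1. All Re(p)<0: No (unstable)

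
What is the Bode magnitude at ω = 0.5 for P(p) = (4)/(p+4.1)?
Substitute p = j*0.5: P(j0.5) = 0.961313 - 0.117233j.
|P(j0.5)| = sqrt(Re² + Im²) = 0.9684.
20*log₁₀(0.9684) = -0.28 dB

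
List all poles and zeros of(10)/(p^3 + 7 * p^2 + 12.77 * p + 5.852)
Set denominator = 0: p^3 + 7*p^2 + 12.77*p + 5.852 = (p + 1.9)(p + 0.7)(p + 4.4) = 0 → Poles: -0.7, -1.9, -4.4
Numerator is a nonzero constant (10) → Zeros: none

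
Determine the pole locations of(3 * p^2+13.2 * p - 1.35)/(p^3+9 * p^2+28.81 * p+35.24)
Set denominator = 0: p^3 + 9*p^2 + 28.81*p + 35.24 = (p + 4)(p^2 + 5*p + 8.81) = 0 → Poles: -2.5 + 1.6j, -2.5 - 1.6j, -4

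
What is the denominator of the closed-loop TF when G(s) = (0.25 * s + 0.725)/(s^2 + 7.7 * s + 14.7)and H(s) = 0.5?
Characteristic poly = G_den * H_den + G_num * H_num = (s^2 + 7.7*s + 14.7) + (0.125*s + 0.3625) = s^2 + 7.825*s + 15.0625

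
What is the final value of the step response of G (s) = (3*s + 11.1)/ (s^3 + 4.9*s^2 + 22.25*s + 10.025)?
FVT: lim_{t→∞} y(t) = lim_{s→0} s*Y(s) where Y(s) = G(s)/s.
= lim_{s→0} G(s) = G(0) = num(0)/den(0) = 11.1/10.025 = 1.107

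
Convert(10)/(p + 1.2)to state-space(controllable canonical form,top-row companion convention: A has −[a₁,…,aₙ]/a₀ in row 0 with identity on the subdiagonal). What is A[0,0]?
Reachable canonical form for den = p + 1.2: top row of A = -[a₁,a₂,...,aₙ]/a₀, ones on the subdiagonal, zeros elsewhere.
A = [[-1.2]].
A[0,0] = -1.2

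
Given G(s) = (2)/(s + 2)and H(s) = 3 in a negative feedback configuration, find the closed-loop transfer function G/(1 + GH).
Closed-loop T = G/(1+GH).
Numerator: G_num * H_den = 2.
Denominator: G_den * H_den + G_num * H_num = (s + 2) + (6) = s + 8.
T(s) = (2)/(s + 8)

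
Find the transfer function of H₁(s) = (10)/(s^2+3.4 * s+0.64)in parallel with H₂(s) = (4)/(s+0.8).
Parallel: H = H₁ + H₂ = (n₁·d₂ + n₂·d₁)/(d₁·d₂).
n₁·d₂ = 10*s + 8. n₂·d₁ = 4*s^2 + 13.6*s + 2.56. Sum = 4*s^2 + 23.6*s + 10.56. d₁·d₂ = s^3 + 4.2*s^2 + 3.36*s + 0.512.
H(s) = (4*s^2 + 23.6*s + 10.56)/(s^3 + 4.2*s^2 + 3.36*s + 0.512)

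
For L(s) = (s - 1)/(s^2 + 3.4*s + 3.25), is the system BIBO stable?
Denominator: s^2 + 3.4*s + 3.25. Poles: -1.7 + 0.6j, -1.7 - 0.6j. All Re(p)<0: Yes (stable)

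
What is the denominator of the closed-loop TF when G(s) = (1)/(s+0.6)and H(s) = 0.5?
Characteristic poly = G_den * H_den + G_num * H_num = (s + 0.6) + (0.5) = s + 1.1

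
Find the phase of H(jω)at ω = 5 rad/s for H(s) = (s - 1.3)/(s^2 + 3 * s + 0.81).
Substitute s = j*5: H(j5) = 0.131391 - 0.125223j.
∠H(j5) = atan2(Im, Re) = atan2(-0.125223, 0.131391) = -43.62°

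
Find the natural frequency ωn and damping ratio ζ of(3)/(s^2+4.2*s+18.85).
Underdamped: complex pole -2.1 + 3.8j. ωn = |pole| = 4.342, ζ = -Re(pole)/ωn = 0.4837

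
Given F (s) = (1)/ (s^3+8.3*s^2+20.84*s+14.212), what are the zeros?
Numerator is a nonzero constant (1) → Zeros: none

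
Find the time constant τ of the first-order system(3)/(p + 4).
First-order system: τ = -1/pole. Pole = -4. τ = -1/(-4) = 0.25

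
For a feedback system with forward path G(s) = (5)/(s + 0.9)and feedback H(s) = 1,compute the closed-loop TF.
Closed-loop T = G/(1+GH).
Numerator: G_num * H_den = 5.
Denominator: G_den * H_den + G_num * H_num = (s + 0.9) + (5) = s + 5.9.
T(s) = (5)/(s + 5.9)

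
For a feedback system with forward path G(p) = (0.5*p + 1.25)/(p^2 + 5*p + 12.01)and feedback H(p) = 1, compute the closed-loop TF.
Closed-loop T = G/(1+GH).
Numerator: G_num * H_den = 0.5*p + 1.25.
Denominator: G_den * H_den + G_num * H_num = (p^2 + 5*p + 12.01) + (0.5*p + 1.25) = p^2 + 5.5*p + 13.26.
T(p) = (0.5*p + 1.25)/(p^2 + 5.5*p + 13.26)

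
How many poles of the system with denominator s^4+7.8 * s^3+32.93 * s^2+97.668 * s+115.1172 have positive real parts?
s^4 + 7.8*s^3 + 32.93*s^2 + 97.668*s + 115.1172 = (s + 3.8)(s + 2.2)(s^2 + 1.8*s + 13.77). Poles: -0.9 + 3.6j, -0.9 - 3.6j, -2.2, -3.8. RHP poles (Re>0): 0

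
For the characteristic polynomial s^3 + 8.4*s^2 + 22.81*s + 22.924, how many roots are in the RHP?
s^3 + 8.4*s^2 + 22.81*s + 22.924 = (s + 4.4)(s^2 + 4*s + 5.21). Poles: -2 + 1.1j, -2 - 1.1j, -4.4. RHP poles (Re>0): 0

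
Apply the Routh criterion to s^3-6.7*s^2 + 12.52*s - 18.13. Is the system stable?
Routh array:
s^3: [1, 12.52]; s^2: [-6.7, -18.13]; s^1: [9.81403]; s^0: [-18.13]
First column: [1, -6.7, 9.81403, -18.13]. Sign changes = 3.
No, unstable (3 RHP root(s))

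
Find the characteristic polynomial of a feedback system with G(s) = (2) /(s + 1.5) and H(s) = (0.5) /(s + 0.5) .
Characteristic poly = G_den * H_den + G_num * H_num = (s^2 + 2*s + 0.75) + (1) = s^2 + 2*s + 1.75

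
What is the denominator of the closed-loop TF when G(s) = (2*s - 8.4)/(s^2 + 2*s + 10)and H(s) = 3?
Characteristic poly = G_den * H_den + G_num * H_num = (s^2 + 2*s + 10) + (6*s - 25.2) = s^2 + 8*s - 15.2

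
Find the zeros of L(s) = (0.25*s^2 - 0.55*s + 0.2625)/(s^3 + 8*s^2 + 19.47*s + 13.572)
Set numerator = 0: 0.25*s^2 - 0.55*s + 0.2625 = 0.25*(s - 1.5)(s - 0.7) = 0 → Zeros: 0.7, 1.5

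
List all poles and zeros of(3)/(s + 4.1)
Set denominator = 0: s + 4.1 = 0 → Poles: -4.1
Numerator is a nonzero constant (3) → Zeros: none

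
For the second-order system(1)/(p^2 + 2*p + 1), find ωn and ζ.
Standard form: ωn²/(p²+2ζωn·p+ωn²).
const=1=ωn² → ωn=1, p coeff=2=2ζωn → ζ=1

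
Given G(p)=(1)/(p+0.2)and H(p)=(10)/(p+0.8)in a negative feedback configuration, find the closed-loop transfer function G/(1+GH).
Closed-loop T = G/(1+GH).
Numerator: G_num * H_den = p + 0.8.
Denominator: G_den * H_den + G_num * H_num = (p^2 + p + 0.16) + (10) = p^2 + p + 10.16.
T(p) = (p + 0.8)/(p^2 + p + 10.16)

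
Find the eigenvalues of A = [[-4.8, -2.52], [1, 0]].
Eigenvalues solve det(λI - A) = 0.
Characteristic polynomial: λ^2 + 4.8*λ + 2.52 = 0.
Factor: (λ + 4.2)(λ + 0.6) = 0.
Roots: -0.6, -4.2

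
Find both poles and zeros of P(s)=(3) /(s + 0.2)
Set denominator = 0: s + 0.2 = 0 → Poles: -0.2
Numerator is a nonzero constant (3) → Zeros: none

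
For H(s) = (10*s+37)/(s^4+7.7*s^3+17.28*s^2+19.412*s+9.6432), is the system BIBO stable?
Denominator: s^4 + 7.7*s^3 + 17.28*s^2 + 19.412*s + 9.6432 = (s + 4.9)(s + 1.2)(s^2 + 1.6*s + 1.64). Poles: -0.8 + 1j, -0.8 - 1j, -1.2, -4.9. All Re(p)<0: Yes (stable)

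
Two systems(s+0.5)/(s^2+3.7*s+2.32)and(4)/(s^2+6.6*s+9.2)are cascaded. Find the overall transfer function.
Series: H = H₁ · H₂ = (n₁·n₂)/(d₁·d₂).
Num: n₁·n₂ = 4*s + 2. Den: d₁·d₂ = s^4 + 10.3*s^3 + 35.94*s^2 + 49.352*s + 21.344.
H(s) = (4*s + 2)/(s^4 + 10.3*s^3 + 35.94*s^2 + 49.352*s + 21.344)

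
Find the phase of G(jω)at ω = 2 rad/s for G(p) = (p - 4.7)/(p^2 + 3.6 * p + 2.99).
Substitute p = j*2: G(j2) = 0.36222 + 0.601966j.
∠G(j2) = atan2(Im, Re) = atan2(0.601966, 0.36222) = 58.96°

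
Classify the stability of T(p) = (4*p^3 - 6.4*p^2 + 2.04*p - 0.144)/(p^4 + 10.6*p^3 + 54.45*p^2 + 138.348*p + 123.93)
Denominator: p^4 + 10.6*p^3 + 54.45*p^2 + 138.348*p + 123.93 = (p + 3.4)(p + 1.8)(p^2 + 5.4*p + 20.25). Poles: -1.8, -2.7 + 3.6j, -2.7 - 3.6j, -3.4. Stable (all poles in LHP)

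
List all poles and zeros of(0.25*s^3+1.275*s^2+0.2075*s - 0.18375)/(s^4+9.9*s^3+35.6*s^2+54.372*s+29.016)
Set denominator = 0: s^4 + 9.9*s^3 + 35.6*s^2 + 54.372*s + 29.016 = (s + 3.1)(s + 2.6)(s + 3)(s + 1.2) = 0 → Poles: -1.2, -2.6, -3, -3.1
Set numerator = 0: 0.25*s^3 + 1.275*s^2 + 0.2075*s - 0.18375 = 0.25*(s - 0.3)(s + 4.9)(s + 0.5) = 0 → Zeros: -0.5, -4.9, 0.3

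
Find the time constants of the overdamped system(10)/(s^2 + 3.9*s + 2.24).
Overdamped: real poles at -0.7, -3.2. τ = -1/pole → τ₁ = 1.429, τ₂ = 0.3125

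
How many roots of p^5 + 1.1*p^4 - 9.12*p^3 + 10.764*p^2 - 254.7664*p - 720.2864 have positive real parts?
Factor: p^5 + 1.1*p^4 - 9.12*p^3 + 10.764*p^2 - 254.7664*p - 720.2864 = (p + 4.6)(p - 4.6)(p + 2.3)(p^2 - 1.2*p + 14.8).
Roots: -2.3, -4.6, 0.6 + 3.8j, 0.6 - 3.8j, 4.6.
RHP roots (Re>0): 3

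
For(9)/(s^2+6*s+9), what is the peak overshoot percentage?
Standard form: ωn²/(s²+2ζωn·s+ωn²) → ωn = 3, ζ = 1.
ζ ≥ 1, so the response is non-oscillatory: peak overshoot = 0%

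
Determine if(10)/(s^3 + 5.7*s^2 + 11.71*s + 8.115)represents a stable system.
Denominator: s^3 + 5.7*s^2 + 11.71*s + 8.115 = (s + 1.5)(s^2 + 4.2*s + 5.41). Poles: -1.5, -2.1 + 1j, -2.1 - 1j. All Re(p)<0: Yes (stable)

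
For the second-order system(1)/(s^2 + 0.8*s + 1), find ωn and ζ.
Standard form: ωn²/(s²+2ζωn·s+ωn²).
const=1=ωn² → ωn=1, s coeff=0.8=2ζωn → ζ=0.4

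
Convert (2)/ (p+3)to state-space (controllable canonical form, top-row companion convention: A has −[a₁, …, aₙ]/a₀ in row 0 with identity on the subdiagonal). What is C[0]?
Reachable canonical form: C = numerator coefficients (right-aligned, zero-padded to length n).
num = 2, C = [[2]].
C[0] = 2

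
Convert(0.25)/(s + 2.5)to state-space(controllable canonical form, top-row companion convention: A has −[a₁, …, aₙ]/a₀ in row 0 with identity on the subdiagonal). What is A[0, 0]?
Reachable canonical form for den = s + 2.5: top row of A = -[a₁,a₂,...,aₙ]/a₀, ones on the subdiagonal, zeros elsewhere.
A = [[-2.5]].
A[0,0] = -2.5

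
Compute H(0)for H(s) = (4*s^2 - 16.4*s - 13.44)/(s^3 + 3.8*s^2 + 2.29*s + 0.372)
DC gain = H(0) = num(0)/den(0) = -13.44/0.372 = -36.13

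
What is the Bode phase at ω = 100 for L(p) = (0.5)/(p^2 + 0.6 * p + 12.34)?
Substitute p = j*100: L(j100) = -5.006e-05 - 3.00731e-07j.
∠L(j100) = atan2(Im, Re) = atan2(-3.00731e-07, -5.006e-05) = -179.66°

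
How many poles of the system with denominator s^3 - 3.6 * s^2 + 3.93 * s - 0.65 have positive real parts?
s^3 - 3.6*s^2 + 3.93*s - 0.65 = (s - 0.2)(s^2 - 3.4*s + 3.25). Poles: 0.2, 1.7 + 0.6j, 1.7 - 0.6j. RHP poles (Re>0): 3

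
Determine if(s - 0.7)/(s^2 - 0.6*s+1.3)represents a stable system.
Denominator: s^2 - 0.6*s + 1.3. Poles: 0.3 + 1.1j, 0.3 - 1.1j. All Re(p)<0: No (unstable)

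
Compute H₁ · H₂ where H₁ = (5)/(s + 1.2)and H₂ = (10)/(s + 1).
Series: H = H₁ · H₂ = (n₁·n₂)/(d₁·d₂).
Num: n₁·n₂ = 50. Den: d₁·d₂ = s^2 + 2.2*s + 1.2.
H(s) = (50)/(s^2 + 2.2*s + 1.2)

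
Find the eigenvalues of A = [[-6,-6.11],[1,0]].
Eigenvalues solve det(λI - A) = 0.
Characteristic polynomial: λ^2 + 6*λ + 6.11 = 0.
Factor: (λ + 4.7)(λ + 1.3) = 0.
Roots: -1.3, -4.7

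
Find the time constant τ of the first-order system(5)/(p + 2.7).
First-order system: τ = -1/pole. Pole = -2.7. τ = -1/(-2.7) = 0.3704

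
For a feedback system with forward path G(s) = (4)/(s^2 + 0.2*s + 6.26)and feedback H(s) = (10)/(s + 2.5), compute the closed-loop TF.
Closed-loop T = G/(1+GH).
Numerator: G_num * H_den = 4*s + 10.
Denominator: G_den * H_den + G_num * H_num = (s^3 + 2.7*s^2 + 6.76*s + 15.65) + (40) = s^3 + 2.7*s^2 + 6.76*s + 55.65.
T(s) = (4*s + 10)/(s^3 + 2.7*s^2 + 6.76*s + 55.65)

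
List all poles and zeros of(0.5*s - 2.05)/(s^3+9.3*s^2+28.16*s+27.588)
Set denominator = 0: s^3 + 9.3*s^2 + 28.16*s + 27.588 = (s + 3.3)(s + 3.8)(s + 2.2) = 0 → Poles: -2.2, -3.3, -3.8
Set numerator = 0: 0.5*s - 2.05 = 0 → Zeros: 4.1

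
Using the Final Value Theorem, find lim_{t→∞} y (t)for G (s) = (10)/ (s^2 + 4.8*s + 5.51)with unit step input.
FVT: lim_{t→∞} y(t) = lim_{s→0} s*Y(s) where Y(s) = G(s)/s.
= lim_{s→0} G(s) = G(0) = num(0)/den(0) = 10/5.51 = 1.815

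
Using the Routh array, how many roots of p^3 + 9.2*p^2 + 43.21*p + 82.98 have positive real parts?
Routh array:
p^3: [1, 43.21]; p^2: [9.2, 82.98]; p^1: [34.1904]; p^0: [82.98]
First column: [1, 9.2, 34.1904, 82.98]. Sign changes = RHP roots = 0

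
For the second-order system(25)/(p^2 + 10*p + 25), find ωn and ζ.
Standard form: ωn²/(p²+2ζωn·p+ωn²).
const=25=ωn² → ωn=5, p coeff=10=2ζωn → ζ=1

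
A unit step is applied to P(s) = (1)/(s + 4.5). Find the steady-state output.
FVT: lim_{t→∞} y(t) = lim_{s→0} s*Y(s) where Y(s) = P(s)/s.
= lim_{s→0} P(s) = P(0) = num(0)/den(0) = 1/4.5 = 0.2222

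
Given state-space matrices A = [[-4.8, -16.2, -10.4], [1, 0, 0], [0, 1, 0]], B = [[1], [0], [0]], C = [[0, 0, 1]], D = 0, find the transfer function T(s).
T(s) = C(sI - A)⁻¹B + D.
Characteristic polynomial det(sI - A) = s^3 + 4.8*s^2 + 16.2*s + 10.4.
Numerator from C·adj(sI-A)·B + D·det(sI-A) = 1.
T(s) = (1)/(s^3 + 4.8*s^2 + 16.2*s + 10.4)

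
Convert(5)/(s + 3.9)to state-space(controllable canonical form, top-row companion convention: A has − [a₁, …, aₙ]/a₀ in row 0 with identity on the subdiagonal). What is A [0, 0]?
Reachable canonical form for den = s + 3.9: top row of A = -[a₁,a₂,...,aₙ]/a₀, ones on the subdiagonal, zeros elsewhere.
A = [[-3.9]].
A[0,0] = -3.9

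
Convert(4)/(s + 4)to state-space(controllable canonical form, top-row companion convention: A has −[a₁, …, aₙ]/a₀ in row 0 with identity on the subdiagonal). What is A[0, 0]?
Reachable canonical form for den = s + 4: top row of A = -[a₁,a₂,...,aₙ]/a₀, ones on the subdiagonal, zeros elsewhere.
A = [[-4]].
A[0,0] = -4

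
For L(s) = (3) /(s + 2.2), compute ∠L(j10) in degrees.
Substitute s = j*10: L(j10) = 0.0629531 - 0.28615j.
∠L(j10) = atan2(Im, Re) = atan2(-0.28615, 0.0629531) = -77.59°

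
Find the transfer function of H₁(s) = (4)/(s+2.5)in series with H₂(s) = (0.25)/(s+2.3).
Series: H = H₁ · H₂ = (n₁·n₂)/(d₁·d₂).
Num: n₁·n₂ = 1. Den: d₁·d₂ = s^2 + 4.8*s + 5.75.
H(s) = (1)/(s^2 + 4.8*s + 5.75)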